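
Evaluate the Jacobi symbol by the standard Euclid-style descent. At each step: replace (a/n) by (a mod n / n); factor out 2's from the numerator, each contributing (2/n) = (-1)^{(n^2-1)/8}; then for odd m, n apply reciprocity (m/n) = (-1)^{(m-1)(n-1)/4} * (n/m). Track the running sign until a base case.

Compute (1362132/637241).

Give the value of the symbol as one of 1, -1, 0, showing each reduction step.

1

(1362132/637241) = (87650/637241)   [reduce mod 637241]
87650 = 2^1·43825; (2/637241) = +1 since 637241 mod 8 = 1, so (87650/637241) = (+1)^1·(43825/637241); sign now +1
reciprocity: (43825/637241) = +1·(637241/43825) since 43825 mod 4 = 1, 637241 mod 4 = 1; sign now +1
(637241/43825) = (23691/43825)   [reduce mod 43825]
reciprocity: (23691/43825) = +1·(43825/23691) since 23691 mod 4 = 3, 43825 mod 4 = 1; sign now +1
(43825/23691) = (20134/23691)   [reduce mod 23691]
20134 = 2^1·10067; (2/23691) = -1 since 23691 mod 8 = 3, so (20134/23691) = (-1)^1·(10067/23691); sign now -1
reciprocity: (10067/23691) = -1·(23691/10067) since 10067 mod 4 = 3, 23691 mod 4 = 3; sign now +1
(23691/10067) = (3557/10067)   [reduce mod 10067]
reciprocity: (3557/10067) = +1·(10067/3557) since 3557 mod 4 = 1, 10067 mod 4 = 3; sign now +1
(10067/3557) = (2953/3557)   [reduce mod 3557]
reciprocity: (2953/3557) = +1·(3557/2953) since 2953 mod 4 = 1, 3557 mod 4 = 1; sign now +1
(3557/2953) = (604/2953)   [reduce mod 2953]
604 = 2^2·151; (2/2953) = +1 since 2953 mod 8 = 1, so (604/2953) = (+1)^2·(151/2953); sign now +1
reciprocity: (151/2953) = +1·(2953/151) since 151 mod 4 = 3, 2953 mod 4 = 1; sign now +1
(2953/151) = (84/151)   [reduce mod 151]
84 = 2^2·21; (2/151) = +1 since 151 mod 8 = 7, so (84/151) = (+1)^2·(21/151); sign now +1
reciprocity: (21/151) = +1·(151/21) since 21 mod 4 = 1, 151 mod 4 = 3; sign now +1
(151/21) = (4/21)   [reduce mod 21]
4 = 2^2·1; (2/21) = -1 since 21 mod 8 = 5, so (4/21) = (-1)^2·(1/21); sign now +1
(1/21) = 1; final value = sign = +1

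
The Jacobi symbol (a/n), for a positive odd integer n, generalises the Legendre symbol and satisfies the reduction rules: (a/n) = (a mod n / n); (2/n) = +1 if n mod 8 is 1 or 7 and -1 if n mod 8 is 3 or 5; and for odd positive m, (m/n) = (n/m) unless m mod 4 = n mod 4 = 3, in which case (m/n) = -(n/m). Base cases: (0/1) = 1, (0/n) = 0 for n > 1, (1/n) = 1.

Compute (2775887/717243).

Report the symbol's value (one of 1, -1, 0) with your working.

(2775887/717243): 2775887 mod 717243 = 624158, so (2775887/717243) = (624158/717243)
factor out 2^1: 624158 = 2^1·312079; with 717243 mod 8 = 3, (2/717243) = -1; sign now -1; continue with (312079/717243)
flip (312079/717243) -> (717243/312079): both odd, 312079 mod 4 = 3, 717243 mod 4 = 3, so the flip contributes -1; sign now +1
(717243/312079): 717243 mod 312079 = 93085, so (717243/312079) = (93085/312079)
flip (93085/312079) -> (312079/93085): both odd, 93085 mod 4 = 1, 312079 mod 4 = 3, so the flip contributes +1; sign now +1
(312079/93085): 312079 mod 93085 = 32824, so (312079/93085) = (32824/93085)
factor out 2^3: 32824 = 2^3·4103; with 93085 mod 8 = 5, (2/93085) = -1; sign now -1; continue with (4103/93085)
flip (4103/93085) -> (93085/4103): both odd, 4103 mod 4 = 3, 93085 mod 4 = 1, so the flip contributes +1; sign now -1
(93085/4103): 93085 mod 4103 = 2819, so (93085/4103) = (2819/4103)
flip (2819/4103) -> (4103/2819): both odd, 2819 mod 4 = 3, 4103 mod 4 = 3, so the flip contributes -1; sign now +1
(4103/2819): 4103 mod 2819 = 1284, so (4103/2819) = (1284/2819)
factor out 2^2: 1284 = 2^2·321; with 2819 mod 8 = 3, (2/2819) = -1; sign now +1; continue with (321/2819)
flip (321/2819) -> (2819/321): both odd, 321 mod 4 = 1, 2819 mod 4 = 3, so the flip contributes +1; sign now +1
(2819/321): 2819 mod 321 = 251, so (2819/321) = (251/321)
flip (251/321) -> (321/251): both odd, 251 mod 4 = 3, 321 mod 4 = 1, so the flip contributes +1; sign now +1
(321/251): 321 mod 251 = 70, so (321/251) = (70/251)
factor out 2^1: 70 = 2^1·35; with 251 mod 8 = 3, (2/251) = -1; sign now -1; continue with (35/251)
flip (35/251) -> (251/35): both odd, 35 mod 4 = 3, 251 mod 4 = 3, so the flip contributes -1; sign now +1
(251/35): 251 mod 35 = 6, so (251/35) = (6/35)
factor out 2^1: 6 = 2^1·3; with 35 mod 8 = 3, (2/35) = -1; sign now -1; continue with (3/35)
flip (3/35) -> (35/3): both odd, 3 mod 4 = 3, 35 mod 4 = 3, so the flip contributes -1; sign now +1
(35/3): 35 mod 3 = 2, so (35/3) = (2/3)
factor out 2^1: 2 = 2^1·1; with 3 mod 8 = 3, (2/3) = -1; sign now -1; continue with (1/3)
reached (1/3) = 1, so the symbol is -1

-1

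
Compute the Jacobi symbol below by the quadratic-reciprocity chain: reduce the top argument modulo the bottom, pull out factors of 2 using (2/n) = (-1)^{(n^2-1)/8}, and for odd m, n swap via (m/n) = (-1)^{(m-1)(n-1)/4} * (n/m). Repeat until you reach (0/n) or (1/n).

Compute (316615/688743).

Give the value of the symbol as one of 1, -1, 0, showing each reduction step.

-1

reciprocity: (316615/688743) = -1·(688743/316615) since 316615 mod 4 = 3, 688743 mod 4 = 3; sign now -1
(688743/316615) = (55513/316615)   [reduce mod 316615]
reciprocity: (55513/316615) = +1·(316615/55513) since 55513 mod 4 = 1, 316615 mod 4 = 3; sign now -1
(316615/55513) = (39050/55513)   [reduce mod 55513]
39050 = 2^1·19525; (2/55513) = +1 since 55513 mod 8 = 1, so (39050/55513) = (+1)^1·(19525/55513); sign now -1
reciprocity: (19525/55513) = +1·(55513/19525) since 19525 mod 4 = 1, 55513 mod 4 = 1; sign now -1
(55513/19525) = (16463/19525)   [reduce mod 19525]
reciprocity: (16463/19525) = +1·(19525/16463) since 16463 mod 4 = 3, 19525 mod 4 = 1; sign now -1
(19525/16463) = (3062/16463)   [reduce mod 16463]
3062 = 2^1·1531; (2/16463) = +1 since 16463 mod 8 = 7, so (3062/16463) = (+1)^1·(1531/16463); sign now -1
reciprocity: (1531/16463) = -1·(16463/1531) since 1531 mod 4 = 3, 16463 mod 4 = 3; sign now +1
(16463/1531) = (1153/1531)   [reduce mod 1531]
reciprocity: (1153/1531) = +1·(1531/1153) since 1153 mod 4 = 1, 1531 mod 4 = 3; sign now +1
(1531/1153) = (378/1153)   [reduce mod 1153]
378 = 2^1·189; (2/1153) = +1 since 1153 mod 8 = 1, so (378/1153) = (+1)^1·(189/1153); sign now +1
reciprocity: (189/1153) = +1·(1153/189) since 189 mod 4 = 1, 1153 mod 4 = 1; sign now +1
(1153/189) = (19/189)   [reduce mod 189]
reciprocity: (19/189) = +1·(189/19) since 19 mod 4 = 3, 189 mod 4 = 1; sign now +1
(189/19) = (18/19)   [reduce mod 19]
18 = 2^1·9; (2/19) = -1 since 19 mod 8 = 3, so (18/19) = (-1)^1·(9/19); sign now -1
reciprocity: (9/19) = +1·(19/9) since 9 mod 4 = 1, 19 mod 4 = 3; sign now -1
(19/9) = (1/9)   [reduce mod 9]
(1/9) = 1; final value = sign = -1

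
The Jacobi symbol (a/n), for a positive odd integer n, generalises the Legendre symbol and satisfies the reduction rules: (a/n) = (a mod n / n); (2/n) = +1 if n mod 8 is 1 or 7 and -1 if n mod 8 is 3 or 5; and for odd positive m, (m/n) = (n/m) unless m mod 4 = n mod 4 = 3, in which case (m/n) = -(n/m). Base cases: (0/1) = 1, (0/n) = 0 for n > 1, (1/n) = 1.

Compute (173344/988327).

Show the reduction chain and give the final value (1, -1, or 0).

173344 = 2^5·5417; (2/988327) = +1 since 988327 mod 8 = 7, so (173344/988327) = (+1)^5·(5417/988327); sign now +1
reciprocity: (5417/988327) = +1·(988327/5417) since 5417 mod 4 = 1, 988327 mod 4 = 3; sign now +1
(988327/5417) = (2433/5417)   [reduce mod 5417]
reciprocity: (2433/5417) = +1·(5417/2433) since 2433 mod 4 = 1, 5417 mod 4 = 1; sign now +1
(5417/2433) = (551/2433)   [reduce mod 2433]
reciprocity: (551/2433) = +1·(2433/551) since 551 mod 4 = 3, 2433 mod 4 = 1; sign now +1
(2433/551) = (229/551)   [reduce mod 551]
reciprocity: (229/551) = +1·(551/229) since 229 mod 4 = 1, 551 mod 4 = 3; sign now +1
(551/229) = (93/229)   [reduce mod 229]
reciprocity: (93/229) = +1·(229/93) since 93 mod 4 = 1, 229 mod 4 = 1; sign now +1
(229/93) = (43/93)   [reduce mod 93]
reciprocity: (43/93) = +1·(93/43) since 43 mod 4 = 3, 93 mod 4 = 1; sign now +1
(93/43) = (7/43)   [reduce mod 43]
reciprocity: (7/43) = -1·(43/7) since 7 mod 4 = 3, 43 mod 4 = 3; sign now -1
(43/7) = (1/7)   [reduce mod 7]
(1/7) = 1; final value = sign = -1

-1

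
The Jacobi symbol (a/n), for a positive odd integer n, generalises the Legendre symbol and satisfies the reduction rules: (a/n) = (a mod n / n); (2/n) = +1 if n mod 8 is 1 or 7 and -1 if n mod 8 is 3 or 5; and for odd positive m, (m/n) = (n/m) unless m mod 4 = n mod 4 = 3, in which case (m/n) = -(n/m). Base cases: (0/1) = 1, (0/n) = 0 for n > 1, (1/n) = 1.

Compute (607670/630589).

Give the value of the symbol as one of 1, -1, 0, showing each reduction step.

factor out 2^1: 607670 = 2^1·303835; with 630589 mod 8 = 5, (2/630589) = -1; sign now -1; continue with (303835/630589)
flip (303835/630589) -> (630589/303835): both odd, 303835 mod 4 = 3, 630589 mod 4 = 1, so the flip contributes +1; sign now -1
(630589/303835): 630589 mod 303835 = 22919, so (630589/303835) = (22919/303835)
flip (22919/303835) -> (303835/22919): both odd, 22919 mod 4 = 3, 303835 mod 4 = 3, so the flip contributes -1; sign now +1
(303835/22919): 303835 mod 22919 = 5888, so (303835/22919) = (5888/22919)
factor out 2^8: 5888 = 2^8·23; with 22919 mod 8 = 7, (2/22919) = +1; sign now +1; continue with (23/22919)
flip (23/22919) -> (22919/23): both odd, 23 mod 4 = 3, 22919 mod 4 = 3, so the flip contributes -1; sign now -1
(22919/23): 22919 mod 23 = 11, so (22919/23) = (11/23)
flip (11/23) -> (23/11): both odd, 11 mod 4 = 3, 23 mod 4 = 3, so the flip contributes -1; sign now +1
(23/11): 23 mod 11 = 1, so (23/11) = (1/11)
reached (1/11) = 1, so the symbol is +1

1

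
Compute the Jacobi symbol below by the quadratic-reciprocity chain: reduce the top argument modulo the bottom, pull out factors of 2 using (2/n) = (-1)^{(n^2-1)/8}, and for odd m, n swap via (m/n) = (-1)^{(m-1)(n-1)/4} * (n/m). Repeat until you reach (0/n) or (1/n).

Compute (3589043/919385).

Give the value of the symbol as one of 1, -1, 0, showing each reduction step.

(3589043/919385) = (830888/919385)   [reduce mod 919385]
830888 = 2^3·103861; (2/919385) = +1 since 919385 mod 8 = 1, so (830888/919385) = (+1)^3·(103861/919385); sign now +1
reciprocity: (103861/919385) = +1·(919385/103861) since 103861 mod 4 = 1, 919385 mod 4 = 1; sign now +1
(919385/103861) = (88497/103861)   [reduce mod 103861]
reciprocity: (88497/103861) = +1·(103861/88497) since 88497 mod 4 = 1, 103861 mod 4 = 1; sign now +1
(103861/88497) = (15364/88497)   [reduce mod 88497]
15364 = 2^2·3841; (2/88497) = +1 since 88497 mod 8 = 1, so (15364/88497) = (+1)^2·(3841/88497); sign now +1
reciprocity: (3841/88497) = +1·(88497/3841) since 3841 mod 4 = 1, 88497 mod 4 = 1; sign now +1
(88497/3841) = (154/3841)   [reduce mod 3841]
154 = 2^1·77; (2/3841) = +1 since 3841 mod 8 = 1, so (154/3841) = (+1)^1·(77/3841); sign now +1
reciprocity: (77/3841) = +1·(3841/77) since 77 mod 4 = 1, 3841 mod 4 = 1; sign now +1
(3841/77) = (68/77)   [reduce mod 77]
68 = 2^2·17; (2/77) = -1 since 77 mod 8 = 5, so (68/77) = (-1)^2·(17/77); sign now +1
reciprocity: (17/77) = +1·(77/17) since 17 mod 4 = 1, 77 mod 4 = 1; sign now +1
(77/17) = (9/17)   [reduce mod 17]
reciprocity: (9/17) = +1·(17/9) since 9 mod 4 = 1, 17 mod 4 = 1; sign now +1
(17/9) = (8/9)   [reduce mod 9]
8 = 2^3·1; (2/9) = +1 since 9 mod 8 = 1, so (8/9) = (+1)^3·(1/9); sign now +1
(1/9) = 1; final value = sign = +1

1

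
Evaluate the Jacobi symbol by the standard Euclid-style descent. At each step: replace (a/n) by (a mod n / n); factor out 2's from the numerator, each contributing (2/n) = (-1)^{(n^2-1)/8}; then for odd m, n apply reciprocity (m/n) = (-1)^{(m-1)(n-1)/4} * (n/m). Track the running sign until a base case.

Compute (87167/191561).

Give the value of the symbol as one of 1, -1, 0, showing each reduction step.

-1

flip (87167/191561) -> (191561/87167): both odd, 87167 mod 4 = 3, 191561 mod 4 = 1, so the flip contributes +1; sign now +1
(191561/87167): 191561 mod 87167 = 17227, so (191561/87167) = (17227/87167)
flip (17227/87167) -> (87167/17227): both odd, 17227 mod 4 = 3, 87167 mod 4 = 3, so the flip contributes -1; sign now -1
(87167/17227): 87167 mod 17227 = 1032, so (87167/17227) = (1032/17227)
factor out 2^3: 1032 = 2^3·129; with 17227 mod 8 = 3, (2/17227) = -1; sign now +1; continue with (129/17227)
flip (129/17227) -> (17227/129): both odd, 129 mod 4 = 1, 17227 mod 4 = 3, so the flip contributes +1; sign now +1
(17227/129): 17227 mod 129 = 70, so (17227/129) = (70/129)
factor out 2^1: 70 = 2^1·35; with 129 mod 8 = 1, (2/129) = +1; sign now +1; continue with (35/129)
flip (35/129) -> (129/35): both odd, 35 mod 4 = 3, 129 mod 4 = 1, so the flip contributes +1; sign now +1
(129/35): 129 mod 35 = 24, so (129/35) = (24/35)
factor out 2^3: 24 = 2^3·3; with 35 mod 8 = 3, (2/35) = -1; sign now -1; continue with (3/35)
flip (3/35) -> (35/3): both odd, 3 mod 4 = 3, 35 mod 4 = 3, so the flip contributes -1; sign now +1
(35/3): 35 mod 3 = 2, so (35/3) = (2/3)
factor out 2^1: 2 = 2^1·1; with 3 mod 8 = 3, (2/3) = -1; sign now -1; continue with (1/3)
reached (1/3) = 1, so the symbol is -1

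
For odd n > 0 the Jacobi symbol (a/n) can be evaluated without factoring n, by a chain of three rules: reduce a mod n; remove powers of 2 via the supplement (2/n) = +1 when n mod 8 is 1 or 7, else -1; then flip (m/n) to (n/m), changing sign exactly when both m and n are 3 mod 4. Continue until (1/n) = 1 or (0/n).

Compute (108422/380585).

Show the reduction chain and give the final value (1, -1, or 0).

factor out 2^1: 108422 = 2^1·54211; with 380585 mod 8 = 1, (2/380585) = +1; sign now +1; continue with (54211/380585)
flip (54211/380585) -> (380585/54211): both odd, 54211 mod 4 = 3, 380585 mod 4 = 1, so the flip contributes +1; sign now +1
(380585/54211): 380585 mod 54211 = 1108, so (380585/54211) = (1108/54211)
factor out 2^2: 1108 = 2^2·277; with 54211 mod 8 = 3, (2/54211) = -1; sign now +1; continue with (277/54211)
flip (277/54211) -> (54211/277): both odd, 277 mod 4 = 1, 54211 mod 4 = 3, so the flip contributes +1; sign now +1
(54211/277): 54211 mod 277 = 196, so (54211/277) = (196/277)
factor out 2^2: 196 = 2^2·49; with 277 mod 8 = 5, (2/277) = -1; sign now +1; continue with (49/277)
flip (49/277) -> (277/49): both odd, 49 mod 4 = 1, 277 mod 4 = 1, so the flip contributes +1; sign now +1
(277/49): 277 mod 49 = 32, so (277/49) = (32/49)
factor out 2^5: 32 = 2^5·1; with 49 mod 8 = 1, (2/49) = +1; sign now +1; continue with (1/49)
reached (1/49) = 1, so the symbol is +1

1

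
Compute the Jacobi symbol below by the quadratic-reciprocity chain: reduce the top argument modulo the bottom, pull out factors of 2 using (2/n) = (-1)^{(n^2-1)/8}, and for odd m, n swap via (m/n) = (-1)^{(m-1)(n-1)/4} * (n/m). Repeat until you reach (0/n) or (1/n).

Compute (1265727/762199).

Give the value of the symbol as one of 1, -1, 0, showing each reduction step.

(1265727/762199): 1265727 mod 762199 = 503528, so (1265727/762199) = (503528/762199)
factor out 2^3: 503528 = 2^3·62941; with 762199 mod 8 = 7, (2/762199) = +1; sign now +1; continue with (62941/762199)
flip (62941/762199) -> (762199/62941): both odd, 62941 mod 4 = 1, 762199 mod 4 = 3, so the flip contributes +1; sign now +1
(762199/62941): 762199 mod 62941 = 6907, so (762199/62941) = (6907/62941)
flip (6907/62941) -> (62941/6907): both odd, 6907 mod 4 = 3, 62941 mod 4 = 1, so the flip contributes +1; sign now +1
(62941/6907): 62941 mod 6907 = 778, so (62941/6907) = (778/6907)
factor out 2^1: 778 = 2^1·389; with 6907 mod 8 = 3, (2/6907) = -1; sign now -1; continue with (389/6907)
flip (389/6907) -> (6907/389): both odd, 389 mod 4 = 1, 6907 mod 4 = 3, so the flip contributes +1; sign now -1
(6907/389): 6907 mod 389 = 294, so (6907/389) = (294/389)
factor out 2^1: 294 = 2^1·147; with 389 mod 8 = 5, (2/389) = -1; sign now +1; continue with (147/389)
flip (147/389) -> (389/147): both odd, 147 mod 4 = 3, 389 mod 4 = 1, so the flip contributes +1; sign now +1
(389/147): 389 mod 147 = 95, so (389/147) = (95/147)
flip (95/147) -> (147/95): both odd, 95 mod 4 = 3, 147 mod 4 = 3, so the flip contributes -1; sign now -1
(147/95): 147 mod 95 = 52, so (147/95) = (52/95)
factor out 2^2: 52 = 2^2·13; with 95 mod 8 = 7, (2/95) = +1; sign now -1; continue with (13/95)
flip (13/95) -> (95/13): both odd, 13 mod 4 = 1, 95 mod 4 = 3, so the flip contributes +1; sign now -1
(95/13): 95 mod 13 = 4, so (95/13) = (4/13)
factor out 2^2: 4 = 2^2·1; with 13 mod 8 = 5, (2/13) = -1; sign now -1; continue with (1/13)
reached (1/13) = 1, so the symbol is -1

-1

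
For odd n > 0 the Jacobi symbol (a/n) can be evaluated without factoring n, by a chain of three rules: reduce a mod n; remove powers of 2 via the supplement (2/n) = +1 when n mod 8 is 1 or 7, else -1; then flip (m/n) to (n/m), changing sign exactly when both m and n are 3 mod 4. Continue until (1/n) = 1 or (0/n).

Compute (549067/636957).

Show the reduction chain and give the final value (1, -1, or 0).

1

reciprocity: (549067/636957) = +1·(636957/549067) since 549067 mod 4 = 3, 636957 mod 4 = 1; sign now +1
(636957/549067) = (87890/549067)   [reduce mod 549067]
87890 = 2^1·43945; (2/549067) = -1 since 549067 mod 8 = 3, so (87890/549067) = (-1)^1·(43945/549067); sign now -1
reciprocity: (43945/549067) = +1·(549067/43945) since 43945 mod 4 = 1, 549067 mod 4 = 3; sign now -1
(549067/43945) = (21727/43945)   [reduce mod 43945]
reciprocity: (21727/43945) = +1·(43945/21727) since 21727 mod 4 = 3, 43945 mod 4 = 1; sign now -1
(43945/21727) = (491/21727)   [reduce mod 21727]
reciprocity: (491/21727) = -1·(21727/491) since 491 mod 4 = 3, 21727 mod 4 = 3; sign now +1
(21727/491) = (123/491)   [reduce mod 491]
reciprocity: (123/491) = -1·(491/123) since 123 mod 4 = 3, 491 mod 4 = 3; sign now -1
(491/123) = (122/123)   [reduce mod 123]
122 = 2^1·61; (2/123) = -1 since 123 mod 8 = 3, so (122/123) = (-1)^1·(61/123); sign now +1
reciprocity: (61/123) = +1·(123/61) since 61 mod 4 = 1, 123 mod 4 = 3; sign now +1
(123/61) = (1/61)   [reduce mod 61]
(1/61) = 1; final value = sign = +1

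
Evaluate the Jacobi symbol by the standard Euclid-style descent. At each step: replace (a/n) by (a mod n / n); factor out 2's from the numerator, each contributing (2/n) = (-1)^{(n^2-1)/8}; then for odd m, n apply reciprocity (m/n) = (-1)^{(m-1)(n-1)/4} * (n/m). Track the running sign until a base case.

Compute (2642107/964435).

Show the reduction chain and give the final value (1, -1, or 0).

(2642107/964435): 2642107 mod 964435 = 713237, so (2642107/964435) = (713237/964435)
flip (713237/964435) -> (964435/713237): both odd, 713237 mod 4 = 1, 964435 mod 4 = 3, so the flip contributes +1; sign now +1
(964435/713237): 964435 mod 713237 = 251198, so (964435/713237) = (251198/713237)
factor out 2^1: 251198 = 2^1·125599; with 713237 mod 8 = 5, (2/713237) = -1; sign now -1; continue with (125599/713237)
flip (125599/713237) -> (713237/125599): both odd, 125599 mod 4 = 3, 713237 mod 4 = 1, so the flip contributes +1; sign now -1
(713237/125599): 713237 mod 125599 = 85242, so (713237/125599) = (85242/125599)
factor out 2^1: 85242 = 2^1·42621; with 125599 mod 8 = 7, (2/125599) = +1; sign now -1; continue with (42621/125599)
flip (42621/125599) -> (125599/42621): both odd, 42621 mod 4 = 1, 125599 mod 4 = 3, so the flip contributes +1; sign now -1
(125599/42621): 125599 mod 42621 = 40357, so (125599/42621) = (40357/42621)
flip (40357/42621) -> (42621/40357): both odd, 40357 mod 4 = 1, 42621 mod 4 = 1, so the flip contributes +1; sign now -1
(42621/40357): 42621 mod 40357 = 2264, so (42621/40357) = (2264/40357)
factor out 2^3: 2264 = 2^3·283; with 40357 mod 8 = 5, (2/40357) = -1; sign now +1; continue with (283/40357)
flip (283/40357) -> (40357/283): both odd, 283 mod 4 = 3, 40357 mod 4 = 1, so the flip contributes +1; sign now +1
(40357/283): 40357 mod 283 = 171, so (40357/283) = (171/283)
flip (171/283) -> (283/171): both odd, 171 mod 4 = 3, 283 mod 4 = 3, so the flip contributes -1; sign now -1
(283/171): 283 mod 171 = 112, so (283/171) = (112/171)
factor out 2^4: 112 = 2^4·7; with 171 mod 8 = 3, (2/171) = -1; sign now -1; continue with (7/171)
flip (7/171) -> (171/7): both odd, 7 mod 4 = 3, 171 mod 4 = 3, so the flip contributes -1; sign now +1
(171/7): 171 mod 7 = 3, so (171/7) = (3/7)
flip (3/7) -> (7/3): both odd, 3 mod 4 = 3, 7 mod 4 = 3, so the flip contributes -1; sign now -1
(7/3): 7 mod 3 = 1, so (7/3) = (1/3)
reached (1/3) = 1, so the symbol is -1

-1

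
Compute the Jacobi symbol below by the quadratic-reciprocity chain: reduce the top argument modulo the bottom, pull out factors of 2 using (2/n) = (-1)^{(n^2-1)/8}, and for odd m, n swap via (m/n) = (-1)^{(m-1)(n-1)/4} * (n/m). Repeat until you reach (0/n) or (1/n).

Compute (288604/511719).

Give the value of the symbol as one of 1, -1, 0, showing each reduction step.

1

factor out 2^2: 288604 = 2^2·72151; with 511719 mod 8 = 7, (2/511719) = +1; sign now +1; continue with (72151/511719)
flip (72151/511719) -> (511719/72151): both odd, 72151 mod 4 = 3, 511719 mod 4 = 3, so the flip contributes -1; sign now -1
(511719/72151): 511719 mod 72151 = 6662, so (511719/72151) = (6662/72151)
factor out 2^1: 6662 = 2^1·3331; with 72151 mod 8 = 7, (2/72151) = +1; sign now -1; continue with (3331/72151)
flip (3331/72151) -> (72151/3331): both odd, 3331 mod 4 = 3, 72151 mod 4 = 3, so the flip contributes -1; sign now +1
(72151/3331): 72151 mod 3331 = 2200, so (72151/3331) = (2200/3331)
factor out 2^3: 2200 = 2^3·275; with 3331 mod 8 = 3, (2/3331) = -1; sign now -1; continue with (275/3331)
flip (275/3331) -> (3331/275): both odd, 275 mod 4 = 3, 3331 mod 4 = 3, so the flip contributes -1; sign now +1
(3331/275): 3331 mod 275 = 31, so (3331/275) = (31/275)
flip (31/275) -> (275/31): both odd, 31 mod 4 = 3, 275 mod 4 = 3, so the flip contributes -1; sign now -1
(275/31): 275 mod 31 = 27, so (275/31) = (27/31)
flip (27/31) -> (31/27): both odd, 27 mod 4 = 3, 31 mod 4 = 3, so the flip contributes -1; sign now +1
(31/27): 31 mod 27 = 4, so (31/27) = (4/27)
factor out 2^2: 4 = 2^2·1; with 27 mod 8 = 3, (2/27) = -1; sign now +1; continue with (1/27)
reached (1/27) = 1, so the symbol is +1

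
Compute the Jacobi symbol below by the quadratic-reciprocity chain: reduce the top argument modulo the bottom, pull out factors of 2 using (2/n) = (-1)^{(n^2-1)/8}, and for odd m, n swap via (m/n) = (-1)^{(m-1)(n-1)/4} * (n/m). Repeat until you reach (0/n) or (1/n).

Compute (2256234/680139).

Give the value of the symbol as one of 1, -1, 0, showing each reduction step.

0

(2256234/680139): 2256234 mod 680139 = 215817, so (2256234/680139) = (215817/680139)
flip (215817/680139) -> (680139/215817): both odd, 215817 mod 4 = 1, 680139 mod 4 = 3, so the flip contributes +1; sign now +1
(680139/215817): 680139 mod 215817 = 32688, so (680139/215817) = (32688/215817)
factor out 2^4: 32688 = 2^4·2043; with 215817 mod 8 = 1, (2/215817) = +1; sign now +1; continue with (2043/215817)
flip (2043/215817) -> (215817/2043): both odd, 2043 mod 4 = 3, 215817 mod 4 = 1, so the flip contributes +1; sign now +1
(215817/2043): 215817 mod 2043 = 1302, so (215817/2043) = (1302/2043)
factor out 2^1: 1302 = 2^1·651; with 2043 mod 8 = 3, (2/2043) = -1; sign now -1; continue with (651/2043)
flip (651/2043) -> (2043/651): both odd, 651 mod 4 = 3, 2043 mod 4 = 3, so the flip contributes -1; sign now +1
(2043/651): 2043 mod 651 = 90, so (2043/651) = (90/651)
factor out 2^1: 90 = 2^1·45; with 651 mod 8 = 3, (2/651) = -1; sign now -1; continue with (45/651)
flip (45/651) -> (651/45): both odd, 45 mod 4 = 1, 651 mod 4 = 3, so the flip contributes +1; sign now -1
(651/45): 651 mod 45 = 21, so (651/45) = (21/45)
flip (21/45) -> (45/21): both odd, 21 mod 4 = 1, 45 mod 4 = 1, so the flip contributes +1; sign now -1
(45/21): 45 mod 21 = 3, so (45/21) = (3/21)
flip (3/21) -> (21/3): both odd, 3 mod 4 = 3, 21 mod 4 = 1, so the flip contributes +1; sign now -1
(21/3): 21 mod 3 = 0, so (21/3) = (0/3)
reached (0/3); gcd(a, n) > 1, so (0/3) = 0 and the symbol is 0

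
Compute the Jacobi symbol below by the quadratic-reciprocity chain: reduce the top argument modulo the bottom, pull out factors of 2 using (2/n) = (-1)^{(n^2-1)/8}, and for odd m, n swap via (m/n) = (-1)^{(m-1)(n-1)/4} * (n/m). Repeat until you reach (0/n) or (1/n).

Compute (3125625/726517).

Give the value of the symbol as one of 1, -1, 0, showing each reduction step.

-1

(3125625/726517) = (219557/726517)   [reduce mod 726517]
reciprocity: (219557/726517) = +1·(726517/219557) since 219557 mod 4 = 1, 726517 mod 4 = 1; sign now +1
(726517/219557) = (67846/219557)   [reduce mod 219557]
67846 = 2^1·33923; (2/219557) = -1 since 219557 mod 8 = 5, so (67846/219557) = (-1)^1·(33923/219557); sign now -1
reciprocity: (33923/219557) = +1·(219557/33923) since 33923 mod 4 = 3, 219557 mod 4 = 1; sign now -1
(219557/33923) = (16019/33923)   [reduce mod 33923]
reciprocity: (16019/33923) = -1·(33923/16019) since 16019 mod 4 = 3, 33923 mod 4 = 3; sign now +1
(33923/16019) = (1885/16019)   [reduce mod 16019]
reciprocity: (1885/16019) = +1·(16019/1885) since 1885 mod 4 = 1, 16019 mod 4 = 3; sign now +1
(16019/1885) = (939/1885)   [reduce mod 1885]
reciprocity: (939/1885) = +1·(1885/939) since 939 mod 4 = 3, 1885 mod 4 = 1; sign now +1
(1885/939) = (7/939)   [reduce mod 939]
reciprocity: (7/939) = -1·(939/7) since 7 mod 4 = 3, 939 mod 4 = 3; sign now -1
(939/7) = (1/7)   [reduce mod 7]
(1/7) = 1; final value = sign = -1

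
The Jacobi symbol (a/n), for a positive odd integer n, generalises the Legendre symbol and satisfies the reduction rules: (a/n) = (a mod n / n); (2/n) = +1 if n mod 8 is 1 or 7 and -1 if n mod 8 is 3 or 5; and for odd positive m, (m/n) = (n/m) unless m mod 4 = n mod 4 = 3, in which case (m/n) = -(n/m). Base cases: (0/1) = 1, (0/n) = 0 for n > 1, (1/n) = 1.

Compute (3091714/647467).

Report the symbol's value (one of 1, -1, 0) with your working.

1

(3091714/647467): 3091714 mod 647467 = 501846, so (3091714/647467) = (501846/647467)
factor out 2^1: 501846 = 2^1·250923; with 647467 mod 8 = 3, (2/647467) = -1; sign now -1; continue with (250923/647467)
flip (250923/647467) -> (647467/250923): both odd, 250923 mod 4 = 3, 647467 mod 4 = 3, so the flip contributes -1; sign now +1
(647467/250923): 647467 mod 250923 = 145621, so (647467/250923) = (145621/250923)
flip (145621/250923) -> (250923/145621): both odd, 145621 mod 4 = 1, 250923 mod 4 = 3, so the flip contributes +1; sign now +1
(250923/145621): 250923 mod 145621 = 105302, so (250923/145621) = (105302/145621)
factor out 2^1: 105302 = 2^1·52651; with 145621 mod 8 = 5, (2/145621) = -1; sign now -1; continue with (52651/145621)
flip (52651/145621) -> (145621/52651): both odd, 52651 mod 4 = 3, 145621 mod 4 = 1, so the flip contributes +1; sign now -1
(145621/52651): 145621 mod 52651 = 40319, so (145621/52651) = (40319/52651)
flip (40319/52651) -> (52651/40319): both odd, 40319 mod 4 = 3, 52651 mod 4 = 3, so the flip contributes -1; sign now +1
(52651/40319): 52651 mod 40319 = 12332, so (52651/40319) = (12332/40319)
factor out 2^2: 12332 = 2^2·3083; with 40319 mod 8 = 7, (2/40319) = +1; sign now +1; continue with (3083/40319)
flip (3083/40319) -> (40319/3083): both odd, 3083 mod 4 = 3, 40319 mod 4 = 3, so the flip contributes -1; sign now -1
(40319/3083): 40319 mod 3083 = 240, so (40319/3083) = (240/3083)
factor out 2^4: 240 = 2^4·15; with 3083 mod 8 = 3, (2/3083) = -1; sign now -1; continue with (15/3083)
flip (15/3083) -> (3083/15): both odd, 15 mod 4 = 3, 3083 mod 4 = 3, so the flip contributes -1; sign now +1
(3083/15): 3083 mod 15 = 8, so (3083/15) = (8/15)
factor out 2^3: 8 = 2^3·1; with 15 mod 8 = 7, (2/15) = +1; sign now +1; continue with (1/15)
reached (1/15) = 1, so the symbol is +1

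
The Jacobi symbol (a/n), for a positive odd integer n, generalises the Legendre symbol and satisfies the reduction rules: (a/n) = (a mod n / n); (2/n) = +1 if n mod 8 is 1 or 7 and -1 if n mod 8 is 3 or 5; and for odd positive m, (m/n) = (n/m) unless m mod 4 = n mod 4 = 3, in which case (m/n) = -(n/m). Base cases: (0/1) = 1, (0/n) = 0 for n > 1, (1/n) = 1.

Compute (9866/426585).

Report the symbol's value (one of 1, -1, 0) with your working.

-1

factor out 2^1: 9866 = 2^1·4933; with 426585 mod 8 = 1, (2/426585) = +1; sign now +1; continue with (4933/426585)
flip (4933/426585) -> (426585/4933): both odd, 4933 mod 4 = 1, 426585 mod 4 = 1, so the flip contributes +1; sign now +1
(426585/4933): 426585 mod 4933 = 2347, so (426585/4933) = (2347/4933)
flip (2347/4933) -> (4933/2347): both odd, 2347 mod 4 = 3, 4933 mod 4 = 1, so the flip contributes +1; sign now +1
(4933/2347): 4933 mod 2347 = 239, so (4933/2347) = (239/2347)
flip (239/2347) -> (2347/239): both odd, 239 mod 4 = 3, 2347 mod 4 = 3, so the flip contributes -1; sign now -1
(2347/239): 2347 mod 239 = 196, so (2347/239) = (196/239)
factor out 2^2: 196 = 2^2·49; with 239 mod 8 = 7, (2/239) = +1; sign now -1; continue with (49/239)
flip (49/239) -> (239/49): both odd, 49 mod 4 = 1, 239 mod 4 = 3, so the flip contributes +1; sign now -1
(239/49): 239 mod 49 = 43, so (239/49) = (43/49)
flip (43/49) -> (49/43): both odd, 43 mod 4 = 3, 49 mod 4 = 1, so the flip contributes +1; sign now -1
(49/43): 49 mod 43 = 6, so (49/43) = (6/43)
factor out 2^1: 6 = 2^1·3; with 43 mod 8 = 3, (2/43) = -1; sign now +1; continue with (3/43)
flip (3/43) -> (43/3): both odd, 3 mod 4 = 3, 43 mod 4 = 3, so the flip contributes -1; sign now -1
(43/3): 43 mod 3 = 1, so (43/3) = (1/3)
reached (1/3) = 1, so the symbol is -1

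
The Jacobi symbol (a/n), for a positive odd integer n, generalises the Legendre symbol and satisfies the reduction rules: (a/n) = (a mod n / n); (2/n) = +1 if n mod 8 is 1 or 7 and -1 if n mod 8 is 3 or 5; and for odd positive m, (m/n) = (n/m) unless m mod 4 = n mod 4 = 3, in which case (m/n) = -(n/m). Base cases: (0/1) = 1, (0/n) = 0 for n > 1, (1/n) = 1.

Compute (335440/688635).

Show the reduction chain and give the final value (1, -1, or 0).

factor out 2^4: 335440 = 2^4·20965; with 688635 mod 8 = 3, (2/688635) = -1; sign now +1; continue with (20965/688635)
flip (20965/688635) -> (688635/20965): both odd, 20965 mod 4 = 1, 688635 mod 4 = 3, so the flip contributes +1; sign now +1
(688635/20965): 688635 mod 20965 = 17755, so (688635/20965) = (17755/20965)
flip (17755/20965) -> (20965/17755): both odd, 17755 mod 4 = 3, 20965 mod 4 = 1, so the flip contributes +1; sign now +1
(20965/17755): 20965 mod 17755 = 3210, so (20965/17755) = (3210/17755)
factor out 2^1: 3210 = 2^1·1605; with 17755 mod 8 = 3, (2/17755) = -1; sign now -1; continue with (1605/17755)
flip (1605/17755) -> (17755/1605): both odd, 1605 mod 4 = 1, 17755 mod 4 = 3, so the flip contributes +1; sign now -1
(17755/1605): 17755 mod 1605 = 100, so (17755/1605) = (100/1605)
factor out 2^2: 100 = 2^2·25; with 1605 mod 8 = 5, (2/1605) = -1; sign now -1; continue with (25/1605)
flip (25/1605) -> (1605/25): both odd, 25 mod 4 = 1, 1605 mod 4 = 1, so the flip contributes +1; sign now -1
(1605/25): 1605 mod 25 = 5, so (1605/25) = (5/25)
flip (5/25) -> (25/5): both odd, 5 mod 4 = 1, 25 mod 4 = 1, so the flip contributes +1; sign now -1
(25/5): 25 mod 5 = 0, so (25/5) = (0/5)
reached (0/5); gcd(a, n) > 1, so (0/5) = 0 and the symbol is 0

0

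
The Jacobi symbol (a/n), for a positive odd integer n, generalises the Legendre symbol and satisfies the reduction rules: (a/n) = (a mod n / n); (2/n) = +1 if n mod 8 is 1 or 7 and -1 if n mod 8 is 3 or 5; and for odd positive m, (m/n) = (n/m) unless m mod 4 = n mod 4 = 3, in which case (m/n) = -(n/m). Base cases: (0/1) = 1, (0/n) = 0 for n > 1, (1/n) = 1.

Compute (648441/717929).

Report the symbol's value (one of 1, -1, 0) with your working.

flip (648441/717929) -> (717929/648441): both odd, 648441 mod 4 = 1, 717929 mod 4 = 1, so the flip contributes +1; sign now +1
(717929/648441): 717929 mod 648441 = 69488, so (717929/648441) = (69488/648441)
factor out 2^4: 69488 = 2^4·4343; with 648441 mod 8 = 1, (2/648441) = +1; sign now +1; continue with (4343/648441)
flip (4343/648441) -> (648441/4343): both odd, 4343 mod 4 = 3, 648441 mod 4 = 1, so the flip contributes +1; sign now +1
(648441/4343): 648441 mod 4343 = 1334, so (648441/4343) = (1334/4343)
factor out 2^1: 1334 = 2^1·667; with 4343 mod 8 = 7, (2/4343) = +1; sign now +1; continue with (667/4343)
flip (667/4343) -> (4343/667): both odd, 667 mod 4 = 3, 4343 mod 4 = 3, so the flip contributes -1; sign now -1
(4343/667): 4343 mod 667 = 341, so (4343/667) = (341/667)
flip (341/667) -> (667/341): both odd, 341 mod 4 = 1, 667 mod 4 = 3, so the flip contributes +1; sign now -1
(667/341): 667 mod 341 = 326, so (667/341) = (326/341)
factor out 2^1: 326 = 2^1·163; with 341 mod 8 = 5, (2/341) = -1; sign now +1; continue with (163/341)
flip (163/341) -> (341/163): both odd, 163 mod 4 = 3, 341 mod 4 = 1, so the flip contributes +1; sign now +1
(341/163): 341 mod 163 = 15, so (341/163) = (15/163)
flip (15/163) -> (163/15): both odd, 15 mod 4 = 3, 163 mod 4 = 3, so the flip contributes -1; sign now -1
(163/15): 163 mod 15 = 13, so (163/15) = (13/15)
flip (13/15) -> (15/13): both odd, 13 mod 4 = 1, 15 mod 4 = 3, so the flip contributes +1; sign now -1
(15/13): 15 mod 13 = 2, so (15/13) = (2/13)
factor out 2^1: 2 = 2^1·1; with 13 mod 8 = 5, (2/13) = -1; sign now +1; continue with (1/13)
reached (1/13) = 1, so the symbol is +1

1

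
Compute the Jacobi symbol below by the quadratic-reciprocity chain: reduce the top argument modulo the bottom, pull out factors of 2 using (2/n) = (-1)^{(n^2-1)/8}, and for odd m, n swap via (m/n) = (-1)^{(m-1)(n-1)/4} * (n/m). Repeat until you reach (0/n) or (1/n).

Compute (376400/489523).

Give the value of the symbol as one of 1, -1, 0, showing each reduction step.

376400 = 2^4·23525; (2/489523) = -1 since 489523 mod 8 = 3, so (376400/489523) = (-1)^4·(23525/489523); sign now +1
reciprocity: (23525/489523) = +1·(489523/23525) since 23525 mod 4 = 1, 489523 mod 4 = 3; sign now +1
(489523/23525) = (19023/23525)   [reduce mod 23525]
reciprocity: (19023/23525) = +1·(23525/19023) since 19023 mod 4 = 3, 23525 mod 4 = 1; sign now +1
(23525/19023) = (4502/19023)   [reduce mod 19023]
4502 = 2^1·2251; (2/19023) = +1 since 19023 mod 8 = 7, so (4502/19023) = (+1)^1·(2251/19023); sign now +1
reciprocity: (2251/19023) = -1·(19023/2251) since 2251 mod 4 = 3, 19023 mod 4 = 3; sign now -1
(19023/2251) = (1015/2251)   [reduce mod 2251]
reciprocity: (1015/2251) = -1·(2251/1015) since 1015 mod 4 = 3, 2251 mod 4 = 3; sign now +1
(2251/1015) = (221/1015)   [reduce mod 1015]
reciprocity: (221/1015) = +1·(1015/221) since 221 mod 4 = 1, 1015 mod 4 = 3; sign now +1
(1015/221) = (131/221)   [reduce mod 221]
reciprocity: (131/221) = +1·(221/131) since 131 mod 4 = 3, 221 mod 4 = 1; sign now +1
(221/131) = (90/131)   [reduce mod 131]
90 = 2^1·45; (2/131) = -1 since 131 mod 8 = 3, so (90/131) = (-1)^1·(45/131); sign now -1
reciprocity: (45/131) = +1·(131/45) since 45 mod 4 = 1, 131 mod 4 = 3; sign now -1
(131/45) = (41/45)   [reduce mod 45]
reciprocity: (41/45) = +1·(45/41) since 41 mod 4 = 1, 45 mod 4 = 1; sign now -1
(45/41) = (4/41)   [reduce mod 41]
4 = 2^2·1; (2/41) = +1 since 41 mod 8 = 1, so (4/41) = (+1)^2·(1/41); sign now -1
(1/41) = 1; final value = sign = -1

-1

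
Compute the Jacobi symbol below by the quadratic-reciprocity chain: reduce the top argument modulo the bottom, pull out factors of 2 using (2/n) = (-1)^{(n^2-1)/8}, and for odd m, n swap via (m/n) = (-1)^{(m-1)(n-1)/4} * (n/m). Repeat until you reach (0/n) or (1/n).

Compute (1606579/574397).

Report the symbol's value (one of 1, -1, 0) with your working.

(1606579/574397) = (457785/574397)   [reduce mod 574397]
reciprocity: (457785/574397) = +1·(574397/457785) since 457785 mod 4 = 1, 574397 mod 4 = 1; sign now +1
(574397/457785) = (116612/457785)   [reduce mod 457785]
116612 = 2^2·29153; (2/457785) = +1 since 457785 mod 8 = 1, so (116612/457785) = (+1)^2·(29153/457785); sign now +1
reciprocity: (29153/457785) = +1·(457785/29153) since 29153 mod 4 = 1, 457785 mod 4 = 1; sign now +1
(457785/29153) = (20490/29153)   [reduce mod 29153]
20490 = 2^1·10245; (2/29153) = +1 since 29153 mod 8 = 1, so (20490/29153) = (+1)^1·(10245/29153); sign now +1
reciprocity: (10245/29153) = +1·(29153/10245) since 10245 mod 4 = 1, 29153 mod 4 = 1; sign now +1
(29153/10245) = (8663/10245)   [reduce mod 10245]
reciprocity: (8663/10245) = +1·(10245/8663) since 8663 mod 4 = 3, 10245 mod 4 = 1; sign now +1
(10245/8663) = (1582/8663)   [reduce mod 8663]
1582 = 2^1·791; (2/8663) = +1 since 8663 mod 8 = 7, so (1582/8663) = (+1)^1·(791/8663); sign now +1
reciprocity: (791/8663) = -1·(8663/791) since 791 mod 4 = 3, 8663 mod 4 = 3; sign now -1
(8663/791) = (753/791)   [reduce mod 791]
reciprocity: (753/791) = +1·(791/753) since 753 mod 4 = 1, 791 mod 4 = 3; sign now -1
(791/753) = (38/753)   [reduce mod 753]
38 = 2^1·19; (2/753) = +1 since 753 mod 8 = 1, so (38/753) = (+1)^1·(19/753); sign now -1
reciprocity: (19/753) = +1·(753/19) since 19 mod 4 = 3, 753 mod 4 = 1; sign now -1
(753/19) = (12/19)   [reduce mod 19]
12 = 2^2·3; (2/19) = -1 since 19 mod 8 = 3, so (12/19) = (-1)^2·(3/19); sign now -1
reciprocity: (3/19) = -1·(19/3) since 3 mod 4 = 3, 19 mod 4 = 3; sign now +1
(19/3) = (1/3)   [reduce mod 3]
(1/3) = 1; final value = sign = +1

1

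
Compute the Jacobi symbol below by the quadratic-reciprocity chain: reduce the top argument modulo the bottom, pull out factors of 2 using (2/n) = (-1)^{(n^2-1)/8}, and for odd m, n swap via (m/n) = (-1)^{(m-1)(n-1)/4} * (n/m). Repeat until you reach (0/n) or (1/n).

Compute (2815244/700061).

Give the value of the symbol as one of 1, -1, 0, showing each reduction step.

1

(2815244/700061): 2815244 mod 700061 = 15000, so (2815244/700061) = (15000/700061)
factor out 2^3: 15000 = 2^3·1875; with 700061 mod 8 = 5, (2/700061) = -1; sign now -1; continue with (1875/700061)
flip (1875/700061) -> (700061/1875): both odd, 1875 mod 4 = 3, 700061 mod 4 = 1, so the flip contributes +1; sign now -1
(700061/1875): 700061 mod 1875 = 686, so (700061/1875) = (686/1875)
factor out 2^1: 686 = 2^1·343; with 1875 mod 8 = 3, (2/1875) = -1; sign now +1; continue with (343/1875)
flip (343/1875) -> (1875/343): both odd, 343 mod 4 = 3, 1875 mod 4 = 3, so the flip contributes -1; sign now -1
(1875/343): 1875 mod 343 = 160, so (1875/343) = (160/343)
factor out 2^5: 160 = 2^5·5; with 343 mod 8 = 7, (2/343) = +1; sign now -1; continue with (5/343)
flip (5/343) -> (343/5): both odd, 5 mod 4 = 1, 343 mod 4 = 3, so the flip contributes +1; sign now -1
(343/5): 343 mod 5 = 3, so (343/5) = (3/5)
flip (3/5) -> (5/3): both odd, 3 mod 4 = 3, 5 mod 4 = 1, so the flip contributes +1; sign now -1
(5/3): 5 mod 3 = 2, so (5/3) = (2/3)
factor out 2^1: 2 = 2^1·1; with 3 mod 8 = 3, (2/3) = -1; sign now +1; continue with (1/3)
reached (1/3) = 1, so the symbol is +1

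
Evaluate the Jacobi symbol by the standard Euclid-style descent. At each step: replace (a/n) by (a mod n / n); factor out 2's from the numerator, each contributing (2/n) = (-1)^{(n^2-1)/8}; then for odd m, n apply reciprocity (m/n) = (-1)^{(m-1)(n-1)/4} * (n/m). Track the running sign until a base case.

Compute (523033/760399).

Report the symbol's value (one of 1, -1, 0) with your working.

-1

flip (523033/760399) -> (760399/523033): both odd, 523033 mod 4 = 1, 760399 mod 4 = 3, so the flip contributes +1; sign now +1
(760399/523033): 760399 mod 523033 = 237366, so (760399/523033) = (237366/523033)
factor out 2^1: 237366 = 2^1·118683; with 523033 mod 8 = 1, (2/523033) = +1; sign now +1; continue with (118683/523033)
flip (118683/523033) -> (523033/118683): both odd, 118683 mod 4 = 3, 523033 mod 4 = 1, so the flip contributes +1; sign now +1
(523033/118683): 523033 mod 118683 = 48301, so (523033/118683) = (48301/118683)
flip (48301/118683) -> (118683/48301): both odd, 48301 mod 4 = 1, 118683 mod 4 = 3, so the flip contributes +1; sign now +1
(118683/48301): 118683 mod 48301 = 22081, so (118683/48301) = (22081/48301)
flip (22081/48301) -> (48301/22081): both odd, 22081 mod 4 = 1, 48301 mod 4 = 1, so the flip contributes +1; sign now +1
(48301/22081): 48301 mod 22081 = 4139, so (48301/22081) = (4139/22081)
flip (4139/22081) -> (22081/4139): both odd, 4139 mod 4 = 3, 22081 mod 4 = 1, so the flip contributes +1; sign now +1
(22081/4139): 22081 mod 4139 = 1386, so (22081/4139) = (1386/4139)
factor out 2^1: 1386 = 2^1·693; with 4139 mod 8 = 3, (2/4139) = -1; sign now -1; continue with (693/4139)
flip (693/4139) -> (4139/693): both odd, 693 mod 4 = 1, 4139 mod 4 = 3, so the flip contributes +1; sign now -1
(4139/693): 4139 mod 693 = 674, so (4139/693) = (674/693)
factor out 2^1: 674 = 2^1·337; with 693 mod 8 = 5, (2/693) = -1; sign now +1; continue with (337/693)
flip (337/693) -> (693/337): both odd, 337 mod 4 = 1, 693 mod 4 = 1, so the flip contributes +1; sign now +1
(693/337): 693 mod 337 = 19, so (693/337) = (19/337)
flip (19/337) -> (337/19): both odd, 19 mod 4 = 3, 337 mod 4 = 1, so the flip contributes +1; sign now +1
(337/19): 337 mod 19 = 14, so (337/19) = (14/19)
factor out 2^1: 14 = 2^1·7; with 19 mod 8 = 3, (2/19) = -1; sign now -1; continue with (7/19)
flip (7/19) -> (19/7): both odd, 7 mod 4 = 3, 19 mod 4 = 3, so the flip contributes -1; sign now +1
(19/7): 19 mod 7 = 5, so (19/7) = (5/7)
flip (5/7) -> (7/5): both odd, 5 mod 4 = 1, 7 mod 4 = 3, so the flip contributes +1; sign now +1
(7/5): 7 mod 5 = 2, so (7/5) = (2/5)
factor out 2^1: 2 = 2^1·1; with 5 mod 8 = 5, (2/5) = -1; sign now -1; continue with (1/5)
reached (1/5) = 1, so the symbol is -1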